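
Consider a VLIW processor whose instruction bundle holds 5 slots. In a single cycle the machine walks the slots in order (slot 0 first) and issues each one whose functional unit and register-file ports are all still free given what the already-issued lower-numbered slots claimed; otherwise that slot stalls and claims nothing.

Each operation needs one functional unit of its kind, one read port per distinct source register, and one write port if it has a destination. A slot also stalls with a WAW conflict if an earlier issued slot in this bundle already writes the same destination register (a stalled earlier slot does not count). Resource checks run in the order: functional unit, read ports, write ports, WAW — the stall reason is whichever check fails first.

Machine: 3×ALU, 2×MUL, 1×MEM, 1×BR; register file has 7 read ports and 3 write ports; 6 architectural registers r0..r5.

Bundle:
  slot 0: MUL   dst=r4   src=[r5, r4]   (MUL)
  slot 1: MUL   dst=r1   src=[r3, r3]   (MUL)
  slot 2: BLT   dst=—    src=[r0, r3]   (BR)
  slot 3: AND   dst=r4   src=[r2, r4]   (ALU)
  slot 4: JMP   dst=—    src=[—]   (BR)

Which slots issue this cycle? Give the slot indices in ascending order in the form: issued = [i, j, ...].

issued = [0, 1, 2]

  0. MUL→r4 ⇒ go  {3A/1Mu/1Ld/1B | 5r 2w}
  1. MUL→r1 ⇒ go  {3A/0Mu/1Ld/1B | 4r 1w}
  2. BR ⇒ go  {3A/0Mu/1Ld/0B | 2r 1w}
  3. ALU→r4 ⇒ no(WAW)  {3A/0Mu/1Ld/0B | 2r 1w}
  4. BR ⇒ no(FU)  {3A/0Mu/1Ld/0B | 2r 1w}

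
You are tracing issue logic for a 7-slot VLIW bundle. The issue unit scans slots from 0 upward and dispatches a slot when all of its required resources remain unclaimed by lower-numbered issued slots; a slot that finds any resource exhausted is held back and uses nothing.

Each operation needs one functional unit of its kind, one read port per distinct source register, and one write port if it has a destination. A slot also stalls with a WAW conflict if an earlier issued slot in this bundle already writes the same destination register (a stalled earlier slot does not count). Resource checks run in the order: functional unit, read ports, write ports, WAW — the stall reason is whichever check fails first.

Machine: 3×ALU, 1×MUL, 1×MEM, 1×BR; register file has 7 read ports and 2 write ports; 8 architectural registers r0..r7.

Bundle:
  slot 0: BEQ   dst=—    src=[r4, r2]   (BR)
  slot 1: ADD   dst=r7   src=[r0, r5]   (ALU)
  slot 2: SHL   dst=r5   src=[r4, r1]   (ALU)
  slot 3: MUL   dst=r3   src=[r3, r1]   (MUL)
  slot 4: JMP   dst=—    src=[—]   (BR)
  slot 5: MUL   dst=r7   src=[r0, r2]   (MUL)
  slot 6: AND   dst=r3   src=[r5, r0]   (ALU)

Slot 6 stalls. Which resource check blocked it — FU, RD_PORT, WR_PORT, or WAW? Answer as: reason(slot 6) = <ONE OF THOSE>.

reason(slot 6) = RD_PORT

#0 BR src=r4,r2 dispatched  <A:3 Mu:1 Ld:1 B:0 rd:5 wr:2>
#1 ALU src=r0,r5 dispatched  <A:2 Mu:1 Ld:1 B:0 rd:3 wr:1>
#2 ALU src=r4,r1 dispatched  <A:1 Mu:1 Ld:1 B:0 rd:1 wr:0>
#3 MUL src=r3,r1 held:RD_PORT  <A:1 Mu:1 Ld:1 B:0 rd:1 wr:0>
#4 BR src=- held:FU  <A:1 Mu:1 Ld:1 B:0 rd:1 wr:0>
#5 MUL src=r0,r2 held:RD_PORT  <A:1 Mu:1 Ld:1 B:0 rd:1 wr:0>
#6 ALU src=r5,r0 held:RD_PORT  <A:1 Mu:1 Ld:1 B:0 rd:1 wr:0>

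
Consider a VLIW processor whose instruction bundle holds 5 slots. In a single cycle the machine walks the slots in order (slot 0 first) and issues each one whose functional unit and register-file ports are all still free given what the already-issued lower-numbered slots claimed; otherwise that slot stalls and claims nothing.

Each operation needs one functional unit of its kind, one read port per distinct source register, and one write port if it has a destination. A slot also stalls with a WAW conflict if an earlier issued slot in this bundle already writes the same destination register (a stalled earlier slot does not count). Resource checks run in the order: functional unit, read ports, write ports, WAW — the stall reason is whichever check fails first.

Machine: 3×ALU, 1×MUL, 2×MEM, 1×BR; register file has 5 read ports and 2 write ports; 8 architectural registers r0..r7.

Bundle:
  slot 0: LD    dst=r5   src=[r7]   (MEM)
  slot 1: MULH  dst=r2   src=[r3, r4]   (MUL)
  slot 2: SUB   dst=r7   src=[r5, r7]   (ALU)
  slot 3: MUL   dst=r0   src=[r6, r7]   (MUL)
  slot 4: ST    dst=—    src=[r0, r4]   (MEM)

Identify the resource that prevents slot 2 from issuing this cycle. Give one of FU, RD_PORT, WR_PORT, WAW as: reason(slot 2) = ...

reason(slot 2) = WR_PORT

slot 0 (MEM): ISSUE — free A3,Mu1,Ld1,B1 rp4 wp1
slot 1 (MUL): ISSUE — free A3,Mu0,Ld1,B1 rp2 wp0
slot 2 (ALU): stall WR_PORT — free A3,Mu0,Ld1,B1 rp2 wp0
slot 3 (MUL): stall FU — free A3,Mu0,Ld1,B1 rp2 wp0
slot 4 (MEM): ISSUE — free A3,Mu0,Ld0,B1 rp0 wp0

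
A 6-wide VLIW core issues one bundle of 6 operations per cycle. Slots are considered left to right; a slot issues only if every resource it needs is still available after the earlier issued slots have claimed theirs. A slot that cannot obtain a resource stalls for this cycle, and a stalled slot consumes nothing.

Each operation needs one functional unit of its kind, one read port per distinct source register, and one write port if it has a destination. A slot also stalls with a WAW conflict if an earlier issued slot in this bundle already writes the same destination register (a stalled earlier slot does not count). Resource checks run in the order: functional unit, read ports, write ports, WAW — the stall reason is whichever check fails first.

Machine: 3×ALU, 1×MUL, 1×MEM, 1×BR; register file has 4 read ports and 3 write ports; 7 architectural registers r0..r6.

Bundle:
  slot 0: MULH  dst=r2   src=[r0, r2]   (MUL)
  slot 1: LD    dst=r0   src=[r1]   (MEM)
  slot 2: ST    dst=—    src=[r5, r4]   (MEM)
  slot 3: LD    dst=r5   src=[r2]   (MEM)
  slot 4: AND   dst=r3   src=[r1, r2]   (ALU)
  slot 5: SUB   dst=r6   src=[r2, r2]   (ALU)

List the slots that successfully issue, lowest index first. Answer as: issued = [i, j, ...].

  0. MUL→r2 ⇒ go  {3A/0Mu/1Ld/1B | 2r 2w}
  1. MEM→r0 ⇒ go  {3A/0Mu/0Ld/1B | 1r 1w}
  2. MEM ⇒ no(FU)  {3A/0Mu/0Ld/1B | 1r 1w}
  3. MEM→r5 ⇒ no(FU)  {3A/0Mu/0Ld/1B | 1r 1w}
  4. ALU→r3 ⇒ no(RD_PORT)  {3A/0Mu/0Ld/1B | 1r 1w}
  5. ALU→r6 ⇒ go  {2A/0Mu/0Ld/1B | 0r 0w}

issued = [0, 1, 5]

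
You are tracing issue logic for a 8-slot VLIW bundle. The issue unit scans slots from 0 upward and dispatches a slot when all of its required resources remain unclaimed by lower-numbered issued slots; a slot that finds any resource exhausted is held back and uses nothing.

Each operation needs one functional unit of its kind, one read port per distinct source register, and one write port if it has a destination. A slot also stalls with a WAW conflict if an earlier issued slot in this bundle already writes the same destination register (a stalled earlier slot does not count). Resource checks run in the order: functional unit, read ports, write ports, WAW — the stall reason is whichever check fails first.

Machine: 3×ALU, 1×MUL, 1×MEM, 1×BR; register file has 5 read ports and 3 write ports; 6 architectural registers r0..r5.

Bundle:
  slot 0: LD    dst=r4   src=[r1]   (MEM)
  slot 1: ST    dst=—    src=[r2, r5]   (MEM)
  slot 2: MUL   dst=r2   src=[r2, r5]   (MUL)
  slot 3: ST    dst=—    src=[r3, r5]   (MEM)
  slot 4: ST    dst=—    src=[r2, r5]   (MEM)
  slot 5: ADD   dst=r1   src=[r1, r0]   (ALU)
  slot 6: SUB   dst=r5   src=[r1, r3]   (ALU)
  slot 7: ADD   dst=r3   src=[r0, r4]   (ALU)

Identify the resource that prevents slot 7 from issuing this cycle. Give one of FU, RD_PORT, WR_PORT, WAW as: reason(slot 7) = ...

  0. MEM→r4 ⇒ go  {3A/1Mu/0Ld/1B | 4r 2w}
  1. MEM ⇒ no(FU)  {3A/1Mu/0Ld/1B | 4r 2w}
  2. MUL→r2 ⇒ go  {3A/0Mu/0Ld/1B | 2r 1w}
  3. MEM ⇒ no(FU)  {3A/0Mu/0Ld/1B | 2r 1w}
  4. MEM ⇒ no(FU)  {3A/0Mu/0Ld/1B | 2r 1w}
  5. ALU→r1 ⇒ go  {2A/0Mu/0Ld/1B | 0r 0w}
  6. ALU→r5 ⇒ no(RD_PORT)  {2A/0Mu/0Ld/1B | 0r 0w}
  7. ALU→r3 ⇒ no(RD_PORT)  {2A/0Mu/0Ld/1B | 0r 0w}

reason(slot 7) = RD_PORT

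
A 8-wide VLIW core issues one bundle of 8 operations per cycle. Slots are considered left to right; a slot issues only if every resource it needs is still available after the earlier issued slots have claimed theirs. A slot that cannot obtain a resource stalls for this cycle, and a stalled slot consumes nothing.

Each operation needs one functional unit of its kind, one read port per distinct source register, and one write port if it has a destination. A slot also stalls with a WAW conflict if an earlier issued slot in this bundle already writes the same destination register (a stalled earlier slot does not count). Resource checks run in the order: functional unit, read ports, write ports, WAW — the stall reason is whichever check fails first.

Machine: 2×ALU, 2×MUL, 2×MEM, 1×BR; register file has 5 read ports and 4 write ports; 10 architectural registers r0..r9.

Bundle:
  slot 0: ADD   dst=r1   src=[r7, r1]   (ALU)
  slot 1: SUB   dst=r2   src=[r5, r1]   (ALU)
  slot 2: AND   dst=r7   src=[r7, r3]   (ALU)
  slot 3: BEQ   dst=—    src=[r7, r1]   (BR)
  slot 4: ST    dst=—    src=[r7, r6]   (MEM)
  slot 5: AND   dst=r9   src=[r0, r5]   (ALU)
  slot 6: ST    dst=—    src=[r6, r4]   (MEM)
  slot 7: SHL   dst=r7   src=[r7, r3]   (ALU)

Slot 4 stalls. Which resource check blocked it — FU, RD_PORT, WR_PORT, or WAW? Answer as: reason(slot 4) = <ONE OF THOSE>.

reason(slot 4) = RD_PORT

#0 ALU src=r7,r1 dispatched  <A:1 Mu:2 Ld:2 B:1 rd:3 wr:3>
#1 ALU src=r5,r1 dispatched  <A:0 Mu:2 Ld:2 B:1 rd:1 wr:2>
#2 ALU src=r7,r3 held:FU  <A:0 Mu:2 Ld:2 B:1 rd:1 wr:2>
#3 BR src=r7,r1 held:RD_PORT  <A:0 Mu:2 Ld:2 B:1 rd:1 wr:2>
#4 MEM src=r7,r6 held:RD_PORT  <A:0 Mu:2 Ld:2 B:1 rd:1 wr:2>
#5 ALU src=r0,r5 held:FU  <A:0 Mu:2 Ld:2 B:1 rd:1 wr:2>
#6 MEM src=r6,r4 held:RD_PORT  <A:0 Mu:2 Ld:2 B:1 rd:1 wr:2>
#7 ALU src=r7,r3 held:FU  <A:0 Mu:2 Ld:2 B:1 rd:1 wr:2>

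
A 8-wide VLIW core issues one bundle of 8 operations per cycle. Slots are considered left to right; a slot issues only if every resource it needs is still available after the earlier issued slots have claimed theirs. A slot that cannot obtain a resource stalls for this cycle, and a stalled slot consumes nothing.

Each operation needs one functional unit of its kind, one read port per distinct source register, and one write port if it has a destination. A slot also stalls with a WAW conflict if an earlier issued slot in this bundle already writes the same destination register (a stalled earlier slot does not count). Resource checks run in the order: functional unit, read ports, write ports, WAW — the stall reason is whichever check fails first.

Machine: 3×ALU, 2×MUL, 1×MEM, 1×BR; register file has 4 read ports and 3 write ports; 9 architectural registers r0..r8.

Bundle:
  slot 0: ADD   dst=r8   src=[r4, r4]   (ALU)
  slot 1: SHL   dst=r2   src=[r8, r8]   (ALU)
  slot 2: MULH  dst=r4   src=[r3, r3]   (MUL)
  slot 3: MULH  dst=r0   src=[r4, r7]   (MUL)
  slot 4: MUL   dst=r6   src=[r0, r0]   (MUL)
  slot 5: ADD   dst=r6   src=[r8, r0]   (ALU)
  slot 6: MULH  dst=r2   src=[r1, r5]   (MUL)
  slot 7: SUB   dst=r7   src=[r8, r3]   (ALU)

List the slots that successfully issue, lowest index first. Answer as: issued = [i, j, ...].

(0) want 1×ALU +1rd +1wr — yes → AL2|MU2|ME1|BR1|rd3|wr2
(1) want 1×ALU +1rd +1wr — yes → AL1|MU2|ME1|BR1|rd2|wr1
(2) want 1×MUL +1rd +1wr — yes → AL1|MU1|ME1|BR1|rd1|wr0
(3) want 1×MUL +2rd +1wr — RD_PORT → AL1|MU1|ME1|BR1|rd1|wr0
(4) want 1×MUL +1rd +1wr — WR_PORT → AL1|MU1|ME1|BR1|rd1|wr0
(5) want 1×ALU +2rd +1wr — RD_PORT → AL1|MU1|ME1|BR1|rd1|wr0
(6) want 1×MUL +2rd +1wr — RD_PORT → AL1|MU1|ME1|BR1|rd1|wr0
(7) want 1×ALU +2rd +1wr — RD_PORT → AL1|MU1|ME1|BR1|rd1|wr0

issued = [0, 1, 2]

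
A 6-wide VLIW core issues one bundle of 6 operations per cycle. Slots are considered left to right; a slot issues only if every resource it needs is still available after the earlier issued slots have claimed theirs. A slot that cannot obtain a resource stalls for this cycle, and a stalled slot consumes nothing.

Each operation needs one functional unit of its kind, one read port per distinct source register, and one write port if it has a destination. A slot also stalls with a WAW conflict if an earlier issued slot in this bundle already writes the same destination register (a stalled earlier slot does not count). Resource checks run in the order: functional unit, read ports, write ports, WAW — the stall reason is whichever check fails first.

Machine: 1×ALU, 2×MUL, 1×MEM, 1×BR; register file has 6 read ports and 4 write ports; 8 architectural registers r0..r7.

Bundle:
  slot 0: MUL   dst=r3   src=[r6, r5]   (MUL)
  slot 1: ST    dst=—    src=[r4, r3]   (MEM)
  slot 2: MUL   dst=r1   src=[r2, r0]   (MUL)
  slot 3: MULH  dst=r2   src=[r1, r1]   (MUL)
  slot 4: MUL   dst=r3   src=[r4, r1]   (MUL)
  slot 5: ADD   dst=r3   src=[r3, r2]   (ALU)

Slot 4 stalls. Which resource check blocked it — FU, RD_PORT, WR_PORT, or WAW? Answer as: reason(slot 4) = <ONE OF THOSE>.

reason(slot 4) = FU

#0 MUL src=r6,r5 dispatched  <A:1 Mu:1 Ld:1 B:1 rd:4 wr:3>
#1 MEM src=r4,r3 dispatched  <A:1 Mu:1 Ld:0 B:1 rd:2 wr:3>
#2 MUL src=r2,r0 dispatched  <A:1 Mu:0 Ld:0 B:1 rd:0 wr:2>
#3 MUL src=r1,r1 held:FU  <A:1 Mu:0 Ld:0 B:1 rd:0 wr:2>
#4 MUL src=r4,r1 held:FU  <A:1 Mu:0 Ld:0 B:1 rd:0 wr:2>
#5 ALU src=r3,r2 held:RD_PORT  <A:1 Mu:0 Ld:0 B:1 rd:0 wr:2>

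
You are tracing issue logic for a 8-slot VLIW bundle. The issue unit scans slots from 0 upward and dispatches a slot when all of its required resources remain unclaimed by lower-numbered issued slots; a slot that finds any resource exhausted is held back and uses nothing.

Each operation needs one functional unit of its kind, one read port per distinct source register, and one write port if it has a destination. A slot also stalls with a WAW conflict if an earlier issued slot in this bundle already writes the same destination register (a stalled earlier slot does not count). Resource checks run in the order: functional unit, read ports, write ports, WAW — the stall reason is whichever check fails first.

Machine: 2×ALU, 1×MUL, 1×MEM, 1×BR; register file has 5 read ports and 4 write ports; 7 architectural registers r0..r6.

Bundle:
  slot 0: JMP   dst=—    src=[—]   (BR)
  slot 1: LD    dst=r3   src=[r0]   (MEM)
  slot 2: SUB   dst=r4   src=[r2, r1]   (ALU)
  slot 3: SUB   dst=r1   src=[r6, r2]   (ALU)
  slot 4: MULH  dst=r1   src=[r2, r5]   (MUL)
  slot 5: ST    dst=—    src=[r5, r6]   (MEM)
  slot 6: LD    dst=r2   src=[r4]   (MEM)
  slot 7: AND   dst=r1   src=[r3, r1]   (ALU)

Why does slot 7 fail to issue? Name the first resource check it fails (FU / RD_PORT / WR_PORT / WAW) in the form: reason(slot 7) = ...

reason(slot 7) = FU

#0 BR src=- dispatched  <A:2 Mu:1 Ld:1 B:0 rd:5 wr:4>
#1 MEM src=r0 dispatched  <A:2 Mu:1 Ld:0 B:0 rd:4 wr:3>
#2 ALU src=r2,r1 dispatched  <A:1 Mu:1 Ld:0 B:0 rd:2 wr:2>
#3 ALU src=r6,r2 dispatched  <A:0 Mu:1 Ld:0 B:0 rd:0 wr:1>
#4 MUL src=r2,r5 held:RD_PORT  <A:0 Mu:1 Ld:0 B:0 rd:0 wr:1>
#5 MEM src=r5,r6 held:FU  <A:0 Mu:1 Ld:0 B:0 rd:0 wr:1>
#6 MEM src=r4 held:FU  <A:0 Mu:1 Ld:0 B:0 rd:0 wr:1>
#7 ALU src=r3,r1 held:FU  <A:0 Mu:1 Ld:0 B:0 rd:0 wr:1>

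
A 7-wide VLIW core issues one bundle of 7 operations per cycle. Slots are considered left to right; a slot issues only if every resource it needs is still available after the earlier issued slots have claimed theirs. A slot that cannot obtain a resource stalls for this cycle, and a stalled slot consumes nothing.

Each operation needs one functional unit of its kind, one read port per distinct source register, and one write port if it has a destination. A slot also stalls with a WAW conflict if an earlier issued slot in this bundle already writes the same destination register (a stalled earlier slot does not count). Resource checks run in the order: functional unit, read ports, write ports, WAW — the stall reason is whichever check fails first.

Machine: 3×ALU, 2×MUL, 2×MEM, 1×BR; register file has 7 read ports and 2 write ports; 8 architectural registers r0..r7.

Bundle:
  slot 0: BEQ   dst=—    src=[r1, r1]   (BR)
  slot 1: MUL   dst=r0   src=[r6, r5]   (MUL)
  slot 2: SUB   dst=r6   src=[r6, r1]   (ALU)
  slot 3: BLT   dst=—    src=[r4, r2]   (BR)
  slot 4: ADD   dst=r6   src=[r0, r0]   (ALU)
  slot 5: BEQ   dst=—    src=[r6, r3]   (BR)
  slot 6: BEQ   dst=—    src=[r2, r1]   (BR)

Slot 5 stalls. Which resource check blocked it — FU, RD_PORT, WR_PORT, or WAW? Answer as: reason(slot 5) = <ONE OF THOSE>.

slot 0 (BR): ISSUE — free A3,Mu2,Ld2,B0 rp6 wp2
slot 1 (MUL): ISSUE — free A3,Mu1,Ld2,B0 rp4 wp1
slot 2 (ALU): ISSUE — free A2,Mu1,Ld2,B0 rp2 wp0
slot 3 (BR): stall FU — free A2,Mu1,Ld2,B0 rp2 wp0
slot 4 (ALU): stall WR_PORT — free A2,Mu1,Ld2,B0 rp2 wp0
slot 5 (BR): stall FU — free A2,Mu1,Ld2,B0 rp2 wp0
slot 6 (BR): stall FU — free A2,Mu1,Ld2,B0 rp2 wp0

reason(slot 5) = FU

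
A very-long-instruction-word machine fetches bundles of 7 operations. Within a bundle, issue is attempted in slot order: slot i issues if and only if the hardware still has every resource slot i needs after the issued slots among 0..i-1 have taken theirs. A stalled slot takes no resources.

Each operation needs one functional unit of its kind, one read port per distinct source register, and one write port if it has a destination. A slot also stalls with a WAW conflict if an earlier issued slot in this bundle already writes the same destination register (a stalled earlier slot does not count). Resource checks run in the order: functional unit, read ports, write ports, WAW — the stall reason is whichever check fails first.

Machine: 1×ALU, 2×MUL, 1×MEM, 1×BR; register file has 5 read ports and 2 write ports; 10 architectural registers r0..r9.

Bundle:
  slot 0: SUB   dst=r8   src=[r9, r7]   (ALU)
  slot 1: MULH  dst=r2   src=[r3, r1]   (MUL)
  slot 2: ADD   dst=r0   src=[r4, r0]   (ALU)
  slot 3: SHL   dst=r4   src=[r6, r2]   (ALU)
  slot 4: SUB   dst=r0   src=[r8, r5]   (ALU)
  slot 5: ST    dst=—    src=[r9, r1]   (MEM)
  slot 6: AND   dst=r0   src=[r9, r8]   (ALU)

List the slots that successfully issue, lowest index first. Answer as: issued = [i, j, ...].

issued = [0, 1]

slot 0 (ALU): ISSUE — free A0,Mu2,Ld1,B1 rp3 wp1
slot 1 (MUL): ISSUE — free A0,Mu1,Ld1,B1 rp1 wp0
slot 2 (ALU): stall FU — free A0,Mu1,Ld1,B1 rp1 wp0
slot 3 (ALU): stall FU — free A0,Mu1,Ld1,B1 rp1 wp0
slot 4 (ALU): stall FU — free A0,Mu1,Ld1,B1 rp1 wp0
slot 5 (MEM): stall RD_PORT — free A0,Mu1,Ld1,B1 rp1 wp0
slot 6 (ALU): stall FU — free A0,Mu1,Ld1,B1 rp1 wp0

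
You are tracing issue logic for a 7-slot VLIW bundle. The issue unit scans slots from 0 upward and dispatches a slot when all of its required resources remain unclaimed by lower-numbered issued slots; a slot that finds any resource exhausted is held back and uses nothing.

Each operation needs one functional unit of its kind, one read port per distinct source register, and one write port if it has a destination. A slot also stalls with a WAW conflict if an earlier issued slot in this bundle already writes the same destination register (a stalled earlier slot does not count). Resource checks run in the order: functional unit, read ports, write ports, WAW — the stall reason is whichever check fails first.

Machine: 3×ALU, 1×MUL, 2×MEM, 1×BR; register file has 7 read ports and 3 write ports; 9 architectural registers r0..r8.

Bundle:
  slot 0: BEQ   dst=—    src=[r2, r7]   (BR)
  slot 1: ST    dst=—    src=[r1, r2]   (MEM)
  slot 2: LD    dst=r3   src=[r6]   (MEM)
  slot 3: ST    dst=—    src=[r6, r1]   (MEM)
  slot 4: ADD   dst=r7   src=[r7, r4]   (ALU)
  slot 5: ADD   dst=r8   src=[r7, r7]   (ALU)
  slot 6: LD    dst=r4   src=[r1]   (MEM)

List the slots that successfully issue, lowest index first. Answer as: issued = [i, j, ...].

issued = [0, 1, 2, 4]

#0 BR src=r2,r7 dispatched  <A:3 Mu:1 Ld:2 B:0 rd:5 wr:3>
#1 MEM src=r1,r2 dispatched  <A:3 Mu:1 Ld:1 B:0 rd:3 wr:3>
#2 MEM src=r6 dispatched  <A:3 Mu:1 Ld:0 B:0 rd:2 wr:2>
#3 MEM src=r6,r1 held:FU  <A:3 Mu:1 Ld:0 B:0 rd:2 wr:2>
#4 ALU src=r7,r4 dispatched  <A:2 Mu:1 Ld:0 B:0 rd:0 wr:1>
#5 ALU src=r7,r7 held:RD_PORT  <A:2 Mu:1 Ld:0 B:0 rd:0 wr:1>
#6 MEM src=r1 held:FU  <A:2 Mu:1 Ld:0 B:0 rd:0 wr:1>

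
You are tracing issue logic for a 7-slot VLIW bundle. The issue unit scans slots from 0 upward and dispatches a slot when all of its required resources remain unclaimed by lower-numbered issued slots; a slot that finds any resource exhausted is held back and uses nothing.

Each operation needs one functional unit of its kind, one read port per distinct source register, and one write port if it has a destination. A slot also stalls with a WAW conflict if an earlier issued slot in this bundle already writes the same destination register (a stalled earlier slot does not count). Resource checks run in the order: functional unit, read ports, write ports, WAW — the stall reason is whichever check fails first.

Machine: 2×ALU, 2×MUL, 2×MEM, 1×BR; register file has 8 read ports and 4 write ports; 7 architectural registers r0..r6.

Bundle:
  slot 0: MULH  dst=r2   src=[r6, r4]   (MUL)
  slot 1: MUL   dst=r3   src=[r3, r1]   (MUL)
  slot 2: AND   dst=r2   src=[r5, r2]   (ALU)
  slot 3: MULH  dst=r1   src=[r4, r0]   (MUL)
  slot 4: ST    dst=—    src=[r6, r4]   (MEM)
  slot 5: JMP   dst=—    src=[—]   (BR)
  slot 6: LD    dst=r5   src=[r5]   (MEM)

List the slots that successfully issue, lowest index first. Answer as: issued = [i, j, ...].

issued = [0, 1, 4, 5, 6]

slot 0 (MUL): ISSUE — free A2,Mu1,Ld2,B1 rp6 wp3
slot 1 (MUL): ISSUE — free A2,Mu0,Ld2,B1 rp4 wp2
slot 2 (ALU): stall WAW — free A2,Mu0,Ld2,B1 rp4 wp2
slot 3 (MUL): stall FU — free A2,Mu0,Ld2,B1 rp4 wp2
slot 4 (MEM): ISSUE — free A2,Mu0,Ld1,B1 rp2 wp2
slot 5 (BR): ISSUE — free A2,Mu0,Ld1,B0 rp2 wp2
slot 6 (MEM): ISSUE — free A2,Mu0,Ld0,B0 rp1 wp1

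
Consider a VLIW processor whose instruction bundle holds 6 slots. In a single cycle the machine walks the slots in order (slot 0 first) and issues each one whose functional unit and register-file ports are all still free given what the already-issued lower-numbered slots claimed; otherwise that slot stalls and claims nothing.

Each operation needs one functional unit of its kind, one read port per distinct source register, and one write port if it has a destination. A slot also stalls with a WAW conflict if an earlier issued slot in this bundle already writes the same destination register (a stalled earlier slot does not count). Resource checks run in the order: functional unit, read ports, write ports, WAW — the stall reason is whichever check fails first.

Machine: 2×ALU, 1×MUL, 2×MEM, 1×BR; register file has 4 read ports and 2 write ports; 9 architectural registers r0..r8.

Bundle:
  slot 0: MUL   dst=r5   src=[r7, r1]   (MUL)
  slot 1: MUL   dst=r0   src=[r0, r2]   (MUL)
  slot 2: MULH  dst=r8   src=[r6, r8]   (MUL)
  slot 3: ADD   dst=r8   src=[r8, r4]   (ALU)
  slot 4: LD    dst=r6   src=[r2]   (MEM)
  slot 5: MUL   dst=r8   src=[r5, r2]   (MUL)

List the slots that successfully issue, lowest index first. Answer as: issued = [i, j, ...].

issued = [0, 3]

(0) want 1×MUL +2rd +1wr — yes → AL2|MU0|ME2|BR1|rd2|wr1
(1) want 1×MUL +2rd +1wr — FU → AL2|MU0|ME2|BR1|rd2|wr1
(2) want 1×MUL +2rd +1wr — FU → AL2|MU0|ME2|BR1|rd2|wr1
(3) want 1×ALU +2rd +1wr — yes → AL1|MU0|ME2|BR1|rd0|wr0
(4) want 1×MEM +1rd +1wr — RD_PORT → AL1|MU0|ME2|BR1|rd0|wr0
(5) want 1×MUL +2rd +1wr — FU → AL1|MU0|ME2|BR1|rd0|wr0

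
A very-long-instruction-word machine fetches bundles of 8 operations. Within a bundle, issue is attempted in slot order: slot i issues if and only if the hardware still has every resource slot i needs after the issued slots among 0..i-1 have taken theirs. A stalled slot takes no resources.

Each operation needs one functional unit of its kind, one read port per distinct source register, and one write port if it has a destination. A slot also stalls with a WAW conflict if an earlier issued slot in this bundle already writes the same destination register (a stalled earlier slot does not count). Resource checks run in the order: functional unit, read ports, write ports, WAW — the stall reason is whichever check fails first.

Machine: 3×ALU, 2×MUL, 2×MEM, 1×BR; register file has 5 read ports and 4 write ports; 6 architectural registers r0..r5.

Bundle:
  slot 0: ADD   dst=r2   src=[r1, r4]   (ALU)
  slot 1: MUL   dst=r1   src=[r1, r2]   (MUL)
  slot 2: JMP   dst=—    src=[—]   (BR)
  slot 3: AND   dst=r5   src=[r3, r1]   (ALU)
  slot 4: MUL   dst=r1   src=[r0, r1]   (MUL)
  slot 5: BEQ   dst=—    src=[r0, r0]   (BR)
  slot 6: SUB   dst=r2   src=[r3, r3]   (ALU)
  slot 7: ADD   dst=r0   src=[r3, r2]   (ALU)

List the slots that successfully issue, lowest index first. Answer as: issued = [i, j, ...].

issued = [0, 1, 2]

#0 ALU src=r1,r4 dispatched  <A:2 Mu:2 Ld:2 B:1 rd:3 wr:3>
#1 MUL src=r1,r2 dispatched  <A:2 Mu:1 Ld:2 B:1 rd:1 wr:2>
#2 BR src=- dispatched  <A:2 Mu:1 Ld:2 B:0 rd:1 wr:2>
#3 ALU src=r3,r1 held:RD_PORT  <A:2 Mu:1 Ld:2 B:0 rd:1 wr:2>
#4 MUL src=r0,r1 held:RD_PORT  <A:2 Mu:1 Ld:2 B:0 rd:1 wr:2>
#5 BR src=r0,r0 held:FU  <A:2 Mu:1 Ld:2 B:0 rd:1 wr:2>
#6 ALU src=r3,r3 held:WAW  <A:2 Mu:1 Ld:2 B:0 rd:1 wr:2>
#7 ALU src=r3,r2 held:RD_PORT  <A:2 Mu:1 Ld:2 B:0 rd:1 wr:2>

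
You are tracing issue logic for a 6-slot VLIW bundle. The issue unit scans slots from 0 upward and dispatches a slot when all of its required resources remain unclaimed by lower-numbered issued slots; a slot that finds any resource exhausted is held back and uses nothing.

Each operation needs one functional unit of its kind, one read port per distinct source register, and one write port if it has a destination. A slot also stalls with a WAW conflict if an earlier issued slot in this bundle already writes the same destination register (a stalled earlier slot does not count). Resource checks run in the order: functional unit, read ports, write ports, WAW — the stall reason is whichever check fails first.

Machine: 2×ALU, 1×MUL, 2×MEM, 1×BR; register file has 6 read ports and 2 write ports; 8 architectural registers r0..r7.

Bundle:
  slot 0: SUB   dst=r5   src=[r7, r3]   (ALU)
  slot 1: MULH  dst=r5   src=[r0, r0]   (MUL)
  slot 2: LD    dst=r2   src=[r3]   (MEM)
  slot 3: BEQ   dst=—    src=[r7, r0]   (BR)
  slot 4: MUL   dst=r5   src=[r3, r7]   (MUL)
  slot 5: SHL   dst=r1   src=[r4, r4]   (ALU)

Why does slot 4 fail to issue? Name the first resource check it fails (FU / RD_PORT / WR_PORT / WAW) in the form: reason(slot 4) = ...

slot 0 (ALU): ISSUE — free A1,Mu1,Ld2,B1 rp4 wp1
slot 1 (MUL): stall WAW — free A1,Mu1,Ld2,B1 rp4 wp1
slot 2 (MEM): ISSUE — free A1,Mu1,Ld1,B1 rp3 wp0
slot 3 (BR): ISSUE — free A1,Mu1,Ld1,B0 rp1 wp0
slot 4 (MUL): stall RD_PORT — free A1,Mu1,Ld1,B0 rp1 wp0
slot 5 (ALU): stall WR_PORT — free A1,Mu1,Ld1,B0 rp1 wp0

reason(slot 4) = RD_PORT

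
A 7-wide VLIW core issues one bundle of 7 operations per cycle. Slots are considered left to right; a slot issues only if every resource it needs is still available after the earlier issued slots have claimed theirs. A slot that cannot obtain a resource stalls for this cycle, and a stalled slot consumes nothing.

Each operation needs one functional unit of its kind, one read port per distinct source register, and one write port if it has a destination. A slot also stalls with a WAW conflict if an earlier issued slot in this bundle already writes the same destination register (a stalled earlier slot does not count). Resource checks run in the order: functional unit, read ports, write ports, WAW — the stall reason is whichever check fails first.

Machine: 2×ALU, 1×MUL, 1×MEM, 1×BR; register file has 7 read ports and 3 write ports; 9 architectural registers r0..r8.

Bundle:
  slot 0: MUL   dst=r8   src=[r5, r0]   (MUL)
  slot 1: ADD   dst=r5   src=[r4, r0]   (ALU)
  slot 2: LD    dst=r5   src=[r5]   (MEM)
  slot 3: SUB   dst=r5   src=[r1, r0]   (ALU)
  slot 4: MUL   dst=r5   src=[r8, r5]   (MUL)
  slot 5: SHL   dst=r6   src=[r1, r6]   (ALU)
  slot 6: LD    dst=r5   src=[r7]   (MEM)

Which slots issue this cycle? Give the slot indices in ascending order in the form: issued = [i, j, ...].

[0] MUL needs rd=2 wr=1: ok; after: ALU=2 MUL=0 MEM=1 BR=1, R=5, W=2
[1] ALU needs rd=2 wr=1: ok; after: ALU=1 MUL=0 MEM=1 BR=1, R=3, W=1
[2] MEM needs rd=1 wr=1: WAW; after: ALU=1 MUL=0 MEM=1 BR=1, R=3, W=1
[3] ALU needs rd=2 wr=1: WAW; after: ALU=1 MUL=0 MEM=1 BR=1, R=3, W=1
[4] MUL needs rd=2 wr=1: FU; after: ALU=1 MUL=0 MEM=1 BR=1, R=3, W=1
[5] ALU needs rd=2 wr=1: ok; after: ALU=0 MUL=0 MEM=1 BR=1, R=1, W=0
[6] MEM needs rd=1 wr=1: WR_PORT; after: ALU=0 MUL=0 MEM=1 BR=1, R=1, W=0

issued = [0, 1, 5]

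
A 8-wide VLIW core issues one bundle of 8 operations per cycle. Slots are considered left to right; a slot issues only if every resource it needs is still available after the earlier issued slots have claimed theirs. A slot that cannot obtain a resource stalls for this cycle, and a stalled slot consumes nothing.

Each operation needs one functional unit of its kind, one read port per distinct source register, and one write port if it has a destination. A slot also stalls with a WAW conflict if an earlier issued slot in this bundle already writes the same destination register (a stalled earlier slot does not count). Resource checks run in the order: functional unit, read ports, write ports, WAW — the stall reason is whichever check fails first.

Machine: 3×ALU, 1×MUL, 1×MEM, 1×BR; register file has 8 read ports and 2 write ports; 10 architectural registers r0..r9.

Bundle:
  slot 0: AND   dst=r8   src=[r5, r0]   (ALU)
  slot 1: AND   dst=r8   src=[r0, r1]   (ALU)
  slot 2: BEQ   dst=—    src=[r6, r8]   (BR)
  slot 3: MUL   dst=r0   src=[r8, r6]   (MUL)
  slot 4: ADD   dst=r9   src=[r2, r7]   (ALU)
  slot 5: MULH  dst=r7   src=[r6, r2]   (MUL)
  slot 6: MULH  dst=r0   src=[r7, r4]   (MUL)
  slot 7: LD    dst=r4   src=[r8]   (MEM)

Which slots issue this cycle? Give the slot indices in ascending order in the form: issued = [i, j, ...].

#0 ALU src=r5,r0 dispatched  <A:2 Mu:1 Ld:1 B:1 rd:6 wr:1>
#1 ALU src=r0,r1 held:WAW  <A:2 Mu:1 Ld:1 B:1 rd:6 wr:1>
#2 BR src=r6,r8 dispatched  <A:2 Mu:1 Ld:1 B:0 rd:4 wr:1>
#3 MUL src=r8,r6 dispatched  <A:2 Mu:0 Ld:1 B:0 rd:2 wr:0>
#4 ALU src=r2,r7 held:WR_PORT  <A:2 Mu:0 Ld:1 B:0 rd:2 wr:0>
#5 MUL src=r6,r2 held:FU  <A:2 Mu:0 Ld:1 B:0 rd:2 wr:0>
#6 MUL src=r7,r4 held:FU  <A:2 Mu:0 Ld:1 B:0 rd:2 wr:0>
#7 MEM src=r8 held:WR_PORT  <A:2 Mu:0 Ld:1 B:0 rd:2 wr:0>

issued = [0, 2, 3]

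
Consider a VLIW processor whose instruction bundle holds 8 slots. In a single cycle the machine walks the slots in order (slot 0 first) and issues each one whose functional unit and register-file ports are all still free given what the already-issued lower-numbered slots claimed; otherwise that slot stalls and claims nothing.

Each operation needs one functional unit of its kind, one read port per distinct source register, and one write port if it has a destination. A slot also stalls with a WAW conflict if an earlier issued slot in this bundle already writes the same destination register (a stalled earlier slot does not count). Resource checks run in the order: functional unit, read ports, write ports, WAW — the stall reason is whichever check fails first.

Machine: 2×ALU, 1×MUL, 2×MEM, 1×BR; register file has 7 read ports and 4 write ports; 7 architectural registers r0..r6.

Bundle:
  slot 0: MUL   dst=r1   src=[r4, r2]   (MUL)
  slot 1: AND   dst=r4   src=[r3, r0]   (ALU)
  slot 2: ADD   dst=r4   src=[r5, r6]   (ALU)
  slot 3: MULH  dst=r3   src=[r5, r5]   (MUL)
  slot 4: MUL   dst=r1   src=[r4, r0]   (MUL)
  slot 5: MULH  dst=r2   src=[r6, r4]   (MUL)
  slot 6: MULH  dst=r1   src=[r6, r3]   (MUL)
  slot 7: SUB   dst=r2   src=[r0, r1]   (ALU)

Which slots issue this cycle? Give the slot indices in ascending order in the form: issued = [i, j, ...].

issued = [0, 1, 7]

[0] MUL needs rd=2 wr=1: ok; after: ALU=2 MUL=0 MEM=2 BR=1, R=5, W=3
[1] ALU needs rd=2 wr=1: ok; after: ALU=1 MUL=0 MEM=2 BR=1, R=3, W=2
[2] ALU needs rd=2 wr=1: WAW; after: ALU=1 MUL=0 MEM=2 BR=1, R=3, W=2
[3] MUL needs rd=1 wr=1: FU; after: ALU=1 MUL=0 MEM=2 BR=1, R=3, W=2
[4] MUL needs rd=2 wr=1: FU; after: ALU=1 MUL=0 MEM=2 BR=1, R=3, W=2
[5] MUL needs rd=2 wr=1: FU; after: ALU=1 MUL=0 MEM=2 BR=1, R=3, W=2
[6] MUL needs rd=2 wr=1: FU; after: ALU=1 MUL=0 MEM=2 BR=1, R=3, W=2
[7] ALU needs rd=2 wr=1: ok; after: ALU=0 MUL=0 MEM=2 BR=1, R=1, W=1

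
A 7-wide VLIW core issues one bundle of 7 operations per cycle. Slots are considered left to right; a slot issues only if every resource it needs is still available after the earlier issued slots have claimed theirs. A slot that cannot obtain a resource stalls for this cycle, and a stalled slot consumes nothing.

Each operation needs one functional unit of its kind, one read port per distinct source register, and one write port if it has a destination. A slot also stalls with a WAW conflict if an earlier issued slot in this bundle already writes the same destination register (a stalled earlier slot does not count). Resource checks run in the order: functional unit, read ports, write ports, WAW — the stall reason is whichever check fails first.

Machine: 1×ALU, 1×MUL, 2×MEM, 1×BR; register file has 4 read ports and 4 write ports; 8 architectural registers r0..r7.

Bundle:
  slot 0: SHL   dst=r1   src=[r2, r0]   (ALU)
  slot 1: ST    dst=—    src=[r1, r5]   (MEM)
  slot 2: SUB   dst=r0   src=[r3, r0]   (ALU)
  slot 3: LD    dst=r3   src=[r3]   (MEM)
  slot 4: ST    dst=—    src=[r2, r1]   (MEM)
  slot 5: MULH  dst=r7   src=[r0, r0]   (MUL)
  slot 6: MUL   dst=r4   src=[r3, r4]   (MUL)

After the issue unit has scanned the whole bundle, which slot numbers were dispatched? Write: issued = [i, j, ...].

issued = [0, 1]

slot 0 (ALU): ISSUE — free A0,Mu1,Ld2,B1 rp2 wp3
slot 1 (MEM): ISSUE — free A0,Mu1,Ld1,B1 rp0 wp3
slot 2 (ALU): stall FU — free A0,Mu1,Ld1,B1 rp0 wp3
slot 3 (MEM): stall RD_PORT — free A0,Mu1,Ld1,B1 rp0 wp3
slot 4 (MEM): stall RD_PORT — free A0,Mu1,Ld1,B1 rp0 wp3
slot 5 (MUL): stall RD_PORT — free A0,Mu1,Ld1,B1 rp0 wp3
slot 6 (MUL): stall RD_PORT — free A0,Mu1,Ld1,B1 rp0 wp3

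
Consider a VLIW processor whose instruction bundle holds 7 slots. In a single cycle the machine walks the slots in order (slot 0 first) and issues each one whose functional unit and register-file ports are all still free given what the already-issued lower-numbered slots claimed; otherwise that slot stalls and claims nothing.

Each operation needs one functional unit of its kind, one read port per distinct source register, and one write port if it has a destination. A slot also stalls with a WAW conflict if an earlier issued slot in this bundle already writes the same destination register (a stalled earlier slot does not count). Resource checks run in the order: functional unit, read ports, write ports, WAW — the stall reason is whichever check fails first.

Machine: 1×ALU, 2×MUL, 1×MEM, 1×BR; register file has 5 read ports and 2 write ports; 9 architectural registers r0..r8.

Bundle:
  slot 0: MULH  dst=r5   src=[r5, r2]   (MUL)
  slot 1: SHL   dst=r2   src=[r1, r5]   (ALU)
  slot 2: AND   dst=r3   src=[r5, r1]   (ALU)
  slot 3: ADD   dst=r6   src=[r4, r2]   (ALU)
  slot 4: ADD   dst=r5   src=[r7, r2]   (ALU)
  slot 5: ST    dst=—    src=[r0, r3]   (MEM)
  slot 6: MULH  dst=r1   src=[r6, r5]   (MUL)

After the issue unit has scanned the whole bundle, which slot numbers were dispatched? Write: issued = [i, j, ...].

slot 0 (MUL): ISSUE — free A1,Mu1,Ld1,B1 rp3 wp1
slot 1 (ALU): ISSUE — free A0,Mu1,Ld1,B1 rp1 wp0
slot 2 (ALU): stall FU — free A0,Mu1,Ld1,B1 rp1 wp0
slot 3 (ALU): stall FU — free A0,Mu1,Ld1,B1 rp1 wp0
slot 4 (ALU): stall FU — free A0,Mu1,Ld1,B1 rp1 wp0
slot 5 (MEM): stall RD_PORT — free A0,Mu1,Ld1,B1 rp1 wp0
slot 6 (MUL): stall RD_PORT — free A0,Mu1,Ld1,B1 rp1 wp0

issued = [0, 1]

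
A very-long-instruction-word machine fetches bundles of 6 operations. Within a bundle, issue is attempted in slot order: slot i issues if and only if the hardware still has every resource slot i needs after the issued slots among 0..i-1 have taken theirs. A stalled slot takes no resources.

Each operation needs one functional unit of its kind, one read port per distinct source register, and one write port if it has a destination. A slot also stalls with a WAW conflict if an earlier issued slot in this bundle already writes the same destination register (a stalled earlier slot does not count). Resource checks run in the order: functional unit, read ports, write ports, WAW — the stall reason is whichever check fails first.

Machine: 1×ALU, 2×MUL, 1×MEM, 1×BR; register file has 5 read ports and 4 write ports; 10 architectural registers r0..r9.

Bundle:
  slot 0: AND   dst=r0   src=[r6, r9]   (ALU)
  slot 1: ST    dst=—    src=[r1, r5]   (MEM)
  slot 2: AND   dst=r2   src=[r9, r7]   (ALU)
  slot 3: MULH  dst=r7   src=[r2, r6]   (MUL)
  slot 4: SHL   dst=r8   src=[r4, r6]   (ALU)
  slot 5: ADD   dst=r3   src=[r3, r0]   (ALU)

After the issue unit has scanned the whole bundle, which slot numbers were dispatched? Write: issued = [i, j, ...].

[0] ALU needs rd=2 wr=1: ok; after: ALU=0 MUL=2 MEM=1 BR=1, R=3, W=3
[1] MEM needs rd=2 wr=0: ok; after: ALU=0 MUL=2 MEM=0 BR=1, R=1, W=3
[2] ALU needs rd=2 wr=1: FU; after: ALU=0 MUL=2 MEM=0 BR=1, R=1, W=3
[3] MUL needs rd=2 wr=1: RD_PORT; after: ALU=0 MUL=2 MEM=0 BR=1, R=1, W=3
[4] ALU needs rd=2 wr=1: FU; after: ALU=0 MUL=2 MEM=0 BR=1, R=1, W=3
[5] ALU needs rd=2 wr=1: FU; after: ALU=0 MUL=2 MEM=0 BR=1, R=1, W=3

issued = [0, 1]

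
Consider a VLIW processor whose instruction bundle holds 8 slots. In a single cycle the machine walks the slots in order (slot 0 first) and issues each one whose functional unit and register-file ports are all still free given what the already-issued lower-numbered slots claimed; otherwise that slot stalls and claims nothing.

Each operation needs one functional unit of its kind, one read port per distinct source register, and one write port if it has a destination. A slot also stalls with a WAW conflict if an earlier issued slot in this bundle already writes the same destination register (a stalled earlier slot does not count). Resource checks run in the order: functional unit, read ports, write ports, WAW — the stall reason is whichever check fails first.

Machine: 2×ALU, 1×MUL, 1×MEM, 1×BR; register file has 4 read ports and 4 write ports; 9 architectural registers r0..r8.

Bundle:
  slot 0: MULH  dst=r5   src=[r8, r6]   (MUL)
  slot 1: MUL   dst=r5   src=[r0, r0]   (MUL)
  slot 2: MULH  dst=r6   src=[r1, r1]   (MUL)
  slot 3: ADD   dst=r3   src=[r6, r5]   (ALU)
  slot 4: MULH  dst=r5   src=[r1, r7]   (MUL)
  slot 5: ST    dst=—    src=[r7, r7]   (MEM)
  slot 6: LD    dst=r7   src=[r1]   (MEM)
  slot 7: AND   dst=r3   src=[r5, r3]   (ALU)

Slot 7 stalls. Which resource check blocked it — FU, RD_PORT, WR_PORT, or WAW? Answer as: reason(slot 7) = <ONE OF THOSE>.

reason(slot 7) = RD_PORT

#0 MUL src=r8,r6 dispatched  <A:2 Mu:0 Ld:1 B:1 rd:2 wr:3>
#1 MUL src=r0,r0 held:FU  <A:2 Mu:0 Ld:1 B:1 rd:2 wr:3>
#2 MUL src=r1,r1 held:FU  <A:2 Mu:0 Ld:1 B:1 rd:2 wr:3>
#3 ALU src=r6,r5 dispatched  <A:1 Mu:0 Ld:1 B:1 rd:0 wr:2>
#4 MUL src=r1,r7 held:FU  <A:1 Mu:0 Ld:1 B:1 rd:0 wr:2>
#5 MEM src=r7,r7 held:RD_PORT  <A:1 Mu:0 Ld:1 B:1 rd:0 wr:2>
#6 MEM src=r1 held:RD_PORT  <A:1 Mu:0 Ld:1 B:1 rd:0 wr:2>
#7 ALU src=r5,r3 held:RD_PORT  <A:1 Mu:0 Ld:1 B:1 rd:0 wr:2>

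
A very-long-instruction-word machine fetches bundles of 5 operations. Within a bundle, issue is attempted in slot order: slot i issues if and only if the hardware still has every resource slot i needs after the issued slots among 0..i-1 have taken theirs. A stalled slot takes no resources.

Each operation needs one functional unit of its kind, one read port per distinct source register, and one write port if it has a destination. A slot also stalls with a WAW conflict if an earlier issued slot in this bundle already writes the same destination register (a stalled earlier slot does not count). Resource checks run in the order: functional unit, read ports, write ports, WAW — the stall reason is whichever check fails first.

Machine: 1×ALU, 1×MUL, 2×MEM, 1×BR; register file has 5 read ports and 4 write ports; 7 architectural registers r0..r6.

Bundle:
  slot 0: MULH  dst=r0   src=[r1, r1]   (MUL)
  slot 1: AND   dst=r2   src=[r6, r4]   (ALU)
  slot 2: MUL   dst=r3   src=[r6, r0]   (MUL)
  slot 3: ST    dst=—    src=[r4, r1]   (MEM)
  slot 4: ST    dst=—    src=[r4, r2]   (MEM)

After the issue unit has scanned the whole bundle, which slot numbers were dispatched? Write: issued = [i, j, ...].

issued = [0, 1, 3]

#0 MUL src=r1,r1 dispatched  <A:1 Mu:0 Ld:2 B:1 rd:4 wr:3>
#1 ALU src=r6,r4 dispatched  <A:0 Mu:0 Ld:2 B:1 rd:2 wr:2>
#2 MUL src=r6,r0 held:FU  <A:0 Mu:0 Ld:2 B:1 rd:2 wr:2>
#3 MEM src=r4,r1 dispatched  <A:0 Mu:0 Ld:1 B:1 rd:0 wr:2>
#4 MEM src=r4,r2 held:RD_PORT  <A:0 Mu:0 Ld:1 B:1 rd:0 wr:2>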